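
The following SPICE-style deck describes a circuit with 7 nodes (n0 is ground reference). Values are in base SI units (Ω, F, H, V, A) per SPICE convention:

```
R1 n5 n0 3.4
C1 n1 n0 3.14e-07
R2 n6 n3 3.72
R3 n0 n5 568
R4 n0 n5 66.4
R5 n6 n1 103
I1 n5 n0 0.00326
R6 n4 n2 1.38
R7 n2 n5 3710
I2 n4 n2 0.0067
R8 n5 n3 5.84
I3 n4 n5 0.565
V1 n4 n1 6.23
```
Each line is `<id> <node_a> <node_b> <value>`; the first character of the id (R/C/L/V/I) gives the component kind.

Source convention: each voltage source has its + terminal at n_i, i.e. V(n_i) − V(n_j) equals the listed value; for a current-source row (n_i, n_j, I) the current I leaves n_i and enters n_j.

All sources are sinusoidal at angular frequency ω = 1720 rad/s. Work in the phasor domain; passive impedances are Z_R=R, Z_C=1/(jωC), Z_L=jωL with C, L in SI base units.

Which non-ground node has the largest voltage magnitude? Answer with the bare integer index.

1

Element admittances at ω=1720 rad/s:
  Y(R1) = 0.2941+0.000j S between n5,n0
  Y(C1) = 0.000+0.0005401j S between n1,n0
  Y(R2) = 0.2688+0.000j S between n6,n3
  Y(R3) = 0.001761+0.000j S between n0,n5
  Y(R4) = 0.01506+0.000j S between n0,n5
  Y(R5) = 0.009709+0.000j S between n6,n1
  I1: injects 0.00326 A into n0 (from n5)
  Y(R6) = 0.7246+0.000j S between n4,n2
  Y(R7) = 0.0002695+0.000j S between n2,n5
  I2: injects 0.0067 A into n2 (from n4)
  Y(R8) = 0.1712+0.000j S between n5,n3
  I3: injects 0.565 A into n5 (from n4)
  V1: constraint V(n4)−V(n1) = 6.23
Assemble and solve the 7×7 MNA system:
  V(n1)=-61.69+3.747j  V(n2)=-55.43+3.746j  V(n3)=-3.205+0.2960j  V(n4)=-55.46+3.747j  V(n5)=-0.003976+0.1072j  V(n6)=-5.243+0.4163j
  i(V1)=-0.5501-0.0009807j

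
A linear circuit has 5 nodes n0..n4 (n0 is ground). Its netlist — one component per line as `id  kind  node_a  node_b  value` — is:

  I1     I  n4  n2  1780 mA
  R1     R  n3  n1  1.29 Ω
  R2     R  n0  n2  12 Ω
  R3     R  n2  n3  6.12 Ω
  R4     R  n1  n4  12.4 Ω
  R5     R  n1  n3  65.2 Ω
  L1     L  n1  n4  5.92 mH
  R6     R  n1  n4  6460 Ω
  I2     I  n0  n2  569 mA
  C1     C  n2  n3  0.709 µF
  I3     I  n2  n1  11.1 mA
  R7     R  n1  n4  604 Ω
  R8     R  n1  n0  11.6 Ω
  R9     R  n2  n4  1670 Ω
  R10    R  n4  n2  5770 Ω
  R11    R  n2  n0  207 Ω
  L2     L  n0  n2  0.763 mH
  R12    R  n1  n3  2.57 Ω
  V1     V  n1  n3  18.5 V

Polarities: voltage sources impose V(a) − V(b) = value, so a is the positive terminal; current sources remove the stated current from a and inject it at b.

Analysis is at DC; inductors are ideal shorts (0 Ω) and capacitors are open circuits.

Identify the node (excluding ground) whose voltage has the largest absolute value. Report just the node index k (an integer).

Apply KCL at each of the 4 non-ground nodes and solve the resulting linear system.
Node n1: branches {R1, R4, R5, L1, R6, I3, R7, R8, R12, V1} → V_1 = 5.008
Node n2: branches {I1, R2, R3, I2, C1, I3, R9, R10, R11, L2} → V_2 = 0.000
Node n3: branches {R1, R3, R5, C1, R12, V1} → V_3 = -13.49
Node n4: branches {I1, R4, L1, R6, R7, R9, R10} → V_4 = 5.008
Source currents: i(L1)=1.784, i(L2)=-0.1372, i(V1)=-24.03

3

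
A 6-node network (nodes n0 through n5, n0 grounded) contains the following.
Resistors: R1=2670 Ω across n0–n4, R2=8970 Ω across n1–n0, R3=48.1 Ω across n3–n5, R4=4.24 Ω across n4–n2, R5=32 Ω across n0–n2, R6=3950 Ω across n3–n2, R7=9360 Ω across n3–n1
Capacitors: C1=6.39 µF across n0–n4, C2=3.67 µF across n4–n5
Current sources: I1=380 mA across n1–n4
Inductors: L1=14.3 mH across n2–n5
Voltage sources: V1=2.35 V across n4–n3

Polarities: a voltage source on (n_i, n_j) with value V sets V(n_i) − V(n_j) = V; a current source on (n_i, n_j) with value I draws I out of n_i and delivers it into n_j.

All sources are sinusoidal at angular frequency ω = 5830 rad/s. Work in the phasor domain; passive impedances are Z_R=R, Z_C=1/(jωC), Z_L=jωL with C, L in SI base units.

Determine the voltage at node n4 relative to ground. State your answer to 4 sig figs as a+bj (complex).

MNA unknowns: 5 node voltages V₁..V_5 plus 1 source current (V1)
R1: Y=0.0003745+0.000j on G[0,4]
R2: Y=0.0001115+0.000j on G[1,0]
R3: Y=0.02079+0.000j on G[3,5]
R4: Y=0.2358+0.000j on G[4,2]
C1: Y=0.000+0.03725j on G[0,4]
R5: Y=0.03125+0.000j on G[0,2]
C2: Y=0.000+0.02140j on G[4,5]
R6: Y=0.0002532+0.000j on G[3,2]
I1: z[1]−=0.38, z[4]+=0.38
L1: Y=0.000-0.01199j on G[2,5]
R7: Y=0.0001068+0.000j on G[3,1]
V1: row V4−V3=2.35, i_V1 at 4,3
solve → V1=-1741-1.636j, V2=2.193-2.890j, V3=0.1128-3.344j, V4=2.463-3.344j, V5=0.7875-2.431j
aux → i_V1=0.1714-0.01928j

2.463-3.344j V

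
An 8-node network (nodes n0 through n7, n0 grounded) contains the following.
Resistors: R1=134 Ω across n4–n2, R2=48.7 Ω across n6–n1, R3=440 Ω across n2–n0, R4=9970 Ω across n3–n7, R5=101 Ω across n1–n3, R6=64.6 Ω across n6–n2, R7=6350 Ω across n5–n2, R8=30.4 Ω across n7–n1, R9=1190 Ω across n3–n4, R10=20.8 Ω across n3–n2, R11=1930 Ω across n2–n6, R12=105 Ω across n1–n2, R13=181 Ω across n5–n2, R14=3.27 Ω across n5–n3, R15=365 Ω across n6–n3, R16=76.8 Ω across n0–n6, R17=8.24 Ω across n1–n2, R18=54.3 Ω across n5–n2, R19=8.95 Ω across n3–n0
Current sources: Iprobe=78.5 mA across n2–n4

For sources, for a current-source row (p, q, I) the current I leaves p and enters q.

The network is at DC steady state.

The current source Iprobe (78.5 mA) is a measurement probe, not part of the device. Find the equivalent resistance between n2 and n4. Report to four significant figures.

R_eq = 120.5 Ω

Element admittances at DC:
  Y(R1) = 0.007463 S between n4,n2
  Y(R2) = 0.02053 S between n6,n1
  Y(R3) = 0.002273 S between n2,n0
  Y(R4) = 0.0001003 S between n3,n7
  Y(R5) = 0.009901 S between n1,n3
  Y(R6) = 0.01548 S between n6,n2
  Y(R7) = 0.0001575 S between n5,n2
  Y(R8) = 0.03289 S between n7,n1
  Y(R9) = 0.0008403 S between n3,n4
  Y(R10) = 0.04808 S between n3,n2
  Y(R11) = 0.0005181 S between n2,n6
  Y(R12) = 0.009524 S between n1,n2
  Y(R13) = 0.005525 S between n5,n2
  Y(R14) = 0.3058 S between n5,n3
  Y(R15) = 0.002740 S between n6,n3
  Y(R16) = 0.01302 S between n0,n6
  Y(R17) = 0.1214 S between n1,n2
  Y(R18) = 0.01842 S between n5,n2
  Y(R19) = 0.1117 S between n3,n0
  Iprobe: injects 0.0785 A into n4 (from n2)
Assemble and solve the 7×7 MNA system:
  V(n1)=-0.07008  V(n2)=-0.07897  V(n3)=0.007582  V(n4)=9.384  V(n5)=0.001260  V(n6)=-0.05128  V(n7)=-0.06985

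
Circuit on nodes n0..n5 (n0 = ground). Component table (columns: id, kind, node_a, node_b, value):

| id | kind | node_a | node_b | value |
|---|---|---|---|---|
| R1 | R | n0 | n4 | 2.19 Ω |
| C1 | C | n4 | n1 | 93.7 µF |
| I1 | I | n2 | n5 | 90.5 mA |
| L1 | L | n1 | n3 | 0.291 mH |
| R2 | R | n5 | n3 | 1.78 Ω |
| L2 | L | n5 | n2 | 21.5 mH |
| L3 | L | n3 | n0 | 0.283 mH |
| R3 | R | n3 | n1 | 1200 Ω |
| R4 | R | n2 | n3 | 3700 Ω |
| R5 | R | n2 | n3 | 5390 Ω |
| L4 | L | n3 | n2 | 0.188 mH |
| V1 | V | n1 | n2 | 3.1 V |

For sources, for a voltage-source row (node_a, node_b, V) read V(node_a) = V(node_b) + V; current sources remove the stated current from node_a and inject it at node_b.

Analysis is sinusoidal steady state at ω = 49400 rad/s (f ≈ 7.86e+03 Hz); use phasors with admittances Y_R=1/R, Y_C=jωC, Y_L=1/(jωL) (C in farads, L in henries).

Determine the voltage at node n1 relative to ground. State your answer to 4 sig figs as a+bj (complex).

Element admittances at ω=49400 rad/s:
  Y(R1) = 0.4566+0.000j S between n0,n4
  Y(C1) = 0.000+4.629j S between n4,n1
  I1: injects 0.0905 A into n5 (from n2)
  Y(L1) = 0.000-0.06956j S between n1,n3
  Y(R2) = 0.5618+0.000j S between n5,n3
  Y(L2) = 0.000-0.0009415j S between n5,n2
  Y(L3) = 0.000-0.07153j S between n3,n0
  Y(R3) = 0.0008333+0.000j S between n3,n1
  Y(R4) = 0.0002703+0.000j S between n2,n3
  Y(R5) = 0.0001855+0.000j S between n2,n3
  Y(L4) = 0.000-0.1077j S between n3,n2
  V1: constraint V(n1)−V(n2) = 3.1
Assemble and solve the 6×6 MNA system:
  V(n1)=-0.05448-0.2138j  V(n2)=-3.154-0.2138j  V(n3)=-1.386+0.2111j  V(n4)=-0.03306-0.2171j  V(n5)=-1.225+0.2143j
  i(V1)=0.04354+0.1921j

-0.05448-0.2138j V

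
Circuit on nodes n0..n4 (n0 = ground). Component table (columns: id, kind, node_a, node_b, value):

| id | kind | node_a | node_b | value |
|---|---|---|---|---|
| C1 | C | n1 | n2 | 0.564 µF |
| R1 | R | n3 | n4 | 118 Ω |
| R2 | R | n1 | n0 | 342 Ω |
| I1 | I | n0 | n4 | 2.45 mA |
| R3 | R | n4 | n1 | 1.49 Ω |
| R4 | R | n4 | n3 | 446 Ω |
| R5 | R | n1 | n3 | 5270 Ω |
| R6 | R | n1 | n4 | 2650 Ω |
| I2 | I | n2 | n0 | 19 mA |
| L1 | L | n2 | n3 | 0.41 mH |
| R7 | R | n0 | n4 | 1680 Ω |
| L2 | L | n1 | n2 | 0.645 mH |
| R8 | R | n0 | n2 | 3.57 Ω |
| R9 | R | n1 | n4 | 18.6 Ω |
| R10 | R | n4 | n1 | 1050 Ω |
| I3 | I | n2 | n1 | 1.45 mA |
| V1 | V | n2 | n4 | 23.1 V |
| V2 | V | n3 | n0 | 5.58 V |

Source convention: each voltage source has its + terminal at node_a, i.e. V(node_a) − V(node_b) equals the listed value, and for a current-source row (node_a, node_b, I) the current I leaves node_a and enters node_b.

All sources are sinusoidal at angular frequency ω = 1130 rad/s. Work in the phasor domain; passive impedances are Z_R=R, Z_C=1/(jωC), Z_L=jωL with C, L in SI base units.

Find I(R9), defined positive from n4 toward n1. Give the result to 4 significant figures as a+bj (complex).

MNA unknowns: 4 node voltages V₁..V_4 plus 2 source currents (V1, V2)
C1: Y=0.000+0.0006373j on G[1,2]
R1: Y=0.008475+0.000j on G[3,4]
R2: Y=0.002924+0.000j on G[1,0]
I1: z[0]−=0.00245, z[4]+=0.00245
R3: Y=0.6711+0.000j on G[4,1]
R4: Y=0.002242+0.000j on G[4,3]
R5: Y=0.0001898+0.000j on G[1,3]
R6: Y=0.0003774+0.000j on G[1,4]
I2: z[2]−=0.019, z[0]+=0.019
L1: Y=0.000-2.158j on G[2,3]
R7: Y=0.0005952+0.000j on G[0,4]
L2: Y=0.000-1.372j on G[1,2]
R8: Y=0.2801+0.000j on G[0,2]
R9: Y=0.05376+0.000j on G[1,4]
R10: Y=0.0009524+0.000j on G[4,1]
I3: z[2]−=0.00145, z[1]+=0.00145
V1: row V2−V4=23.1, i_V1 at 2,4
V2: row V3−V0=5.58, i_V2 at 3,0
solve → V1=0.4076-10.14j, V2=5.484-0.5995j, V3=5.580+0.000j, V4=-17.62-0.5995j
aux → i_V1=-13.35+6.924j, i_V2=-1.544+0.1979j

-0.9690+0.5131j A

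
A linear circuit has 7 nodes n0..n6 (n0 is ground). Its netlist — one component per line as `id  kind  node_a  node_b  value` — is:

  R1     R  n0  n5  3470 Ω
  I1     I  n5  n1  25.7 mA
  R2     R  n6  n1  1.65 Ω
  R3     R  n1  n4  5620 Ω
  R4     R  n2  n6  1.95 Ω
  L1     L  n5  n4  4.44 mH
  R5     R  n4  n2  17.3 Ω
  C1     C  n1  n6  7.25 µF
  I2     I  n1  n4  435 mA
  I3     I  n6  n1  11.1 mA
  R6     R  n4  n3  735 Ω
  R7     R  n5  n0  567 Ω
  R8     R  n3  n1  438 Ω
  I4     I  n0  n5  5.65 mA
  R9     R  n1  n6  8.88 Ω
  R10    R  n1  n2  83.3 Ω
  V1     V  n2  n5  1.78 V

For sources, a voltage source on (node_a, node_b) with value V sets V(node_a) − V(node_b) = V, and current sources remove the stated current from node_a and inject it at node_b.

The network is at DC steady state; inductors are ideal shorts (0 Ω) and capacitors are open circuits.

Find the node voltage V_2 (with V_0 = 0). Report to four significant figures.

Element admittances at DC:
  Y(R1) = 0.0002882 S between n0,n5
  I1: injects 0.0257 A into n1 (from n5)
  Y(R2) = 0.6061 S between n6,n1
  Y(R3) = 0.0001779 S between n1,n4
  Y(R4) = 0.5128 S between n2,n6
  L1: short n5↔n4 (DC inductor)
  Y(R5) = 0.05780 S between n4,n2
  Y(C1) = 0.000 S between n1,n6
  I2: injects 0.435 A into n4 (from n1)
  I3: injects 0.0111 A into n1 (from n6)
  Y(R6) = 0.001361 S between n4,n3
  Y(R7) = 0.001764 S between n5,n0
  Y(R8) = 0.002283 S between n3,n1
  I4: injects 0.00565 A into n5 (from n0)
  Y(R9) = 0.1126 S between n1,n6
  Y(R10) = 0.01200 S between n1,n2
  V1: constraint V(n2)−V(n5) = 1.78
Assemble and solve the 8×8 MNA system:
  V(n1)=3.232  V(n2)=4.534  V(n3)=3.053  V(n4)=2.754  V(n5)=2.754  V(n6)=3.765
  i(L1)=-0.5384  i(V1)=-0.5127

4.534 V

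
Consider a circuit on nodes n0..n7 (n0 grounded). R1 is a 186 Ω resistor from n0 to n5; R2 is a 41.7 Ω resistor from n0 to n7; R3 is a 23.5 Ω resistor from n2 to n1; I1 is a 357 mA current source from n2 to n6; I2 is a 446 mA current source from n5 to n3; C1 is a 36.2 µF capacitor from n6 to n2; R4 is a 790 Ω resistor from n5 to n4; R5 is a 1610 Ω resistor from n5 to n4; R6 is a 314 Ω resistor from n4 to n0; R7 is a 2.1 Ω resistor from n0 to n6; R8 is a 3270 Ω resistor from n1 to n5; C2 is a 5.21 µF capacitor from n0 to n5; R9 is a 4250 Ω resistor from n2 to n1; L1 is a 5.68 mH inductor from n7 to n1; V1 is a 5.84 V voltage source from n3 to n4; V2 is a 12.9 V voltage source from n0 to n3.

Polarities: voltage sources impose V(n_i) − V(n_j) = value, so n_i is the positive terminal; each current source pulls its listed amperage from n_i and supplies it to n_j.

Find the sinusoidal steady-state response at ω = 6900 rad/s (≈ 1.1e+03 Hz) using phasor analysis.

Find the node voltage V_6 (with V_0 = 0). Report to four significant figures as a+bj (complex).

-0.02100-0.02990j V

MNA unknowns: 7 node voltages V₁..V_7 plus 2 source currents (V1, V2)
R1: Y=0.005376+0.000j on G[0,5]
R2: Y=0.02398+0.000j on G[0,7]
R3: Y=0.04255+0.000j on G[2,1]
I1: z[2]−=0.357, z[6]+=0.357
I2: z[5]−=0.446, z[3]+=0.446
C1: Y=0.000+0.2498j on G[6,2]
R4: Y=0.001266+0.000j on G[5,4]
R5: Y=0.0006211+0.000j on G[5,4]
R6: Y=0.003185+0.000j on G[4,0]
R7: Y=0.4762+0.000j on G[0,6]
R8: Y=0.0003058+0.000j on G[1,5]
C2: Y=0.000+0.03595j on G[0,5]
R9: Y=0.0002353+0.000j on G[2,1]
L1: Y=0.000-0.02552j on G[7,1]
V1: row V3−V4=5.84, i_V1 at 3,4
V2: row V0−V3=12.9, i_V2 at 0,3
solve → V1=-0.3118+1.107j, V2=-0.07801+1.439j, V3=-12.90+0.000j, V4=-18.74+0.000j, V5=-2.691+12.83j, V6=-0.02100-0.02990j, V7=0.3867+0.7432j
aux → i_V1=-0.08996-0.02420j, i_V2=-0.5360-0.02420j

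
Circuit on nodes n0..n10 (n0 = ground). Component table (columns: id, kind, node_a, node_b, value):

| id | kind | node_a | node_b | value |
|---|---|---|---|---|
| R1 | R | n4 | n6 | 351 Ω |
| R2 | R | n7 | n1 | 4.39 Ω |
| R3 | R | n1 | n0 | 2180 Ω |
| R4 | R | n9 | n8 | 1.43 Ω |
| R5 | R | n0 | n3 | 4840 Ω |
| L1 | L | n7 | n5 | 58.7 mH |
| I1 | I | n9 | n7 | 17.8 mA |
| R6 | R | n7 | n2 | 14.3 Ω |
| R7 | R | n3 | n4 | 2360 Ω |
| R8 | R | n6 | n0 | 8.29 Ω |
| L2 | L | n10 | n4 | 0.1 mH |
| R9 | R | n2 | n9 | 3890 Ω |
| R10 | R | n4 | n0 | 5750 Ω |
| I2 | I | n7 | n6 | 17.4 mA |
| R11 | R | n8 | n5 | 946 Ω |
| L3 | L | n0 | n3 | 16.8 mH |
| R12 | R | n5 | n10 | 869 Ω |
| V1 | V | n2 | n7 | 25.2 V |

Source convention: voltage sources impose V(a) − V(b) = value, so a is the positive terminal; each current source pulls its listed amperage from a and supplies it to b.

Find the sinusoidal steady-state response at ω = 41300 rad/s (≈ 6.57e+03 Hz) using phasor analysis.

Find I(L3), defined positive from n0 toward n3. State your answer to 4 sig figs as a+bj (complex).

0.001067-0.0005129j A

MNA unknowns: 10 node voltages V₁..V_10 plus 1 source current (V1)
R1: Y=0.002849+0.000j on G[4,6]
R2: Y=0.2278+0.000j on G[7,1]
R3: Y=0.0004587+0.000j on G[1,0]
R4: Y=0.6993+0.000j on G[9,8]
R5: Y=0.0002066+0.000j on G[0,3]
L1: Y=0.000-0.0004125j on G[7,5]
I1: z[9]−=0.0178, z[7]+=0.0178
R6: Y=0.06993+0.000j on G[7,2]
R7: Y=0.0004237+0.000j on G[3,4]
R8: Y=0.1206+0.000j on G[6,0]
L2: Y=0.000-0.2421j on G[10,4]
R9: Y=0.0002571+0.000j on G[2,9]
R10: Y=0.0001739+0.000j on G[4,0]
I2: z[7]−=0.0174, z[6]+=0.0174
R11: Y=0.001057+0.000j on G[8,5]
L3: Y=0.000-0.001441j on G[0,3]
R12: Y=0.001151+0.000j on G[5,10]
V1: row V2−V7=25.2, i_V1 at 2,7
solve → V1=-14.92-1.487j, V2=10.25-1.490j, V3=-0.3558-0.7404j, V4=-3.048+0.1089j, V5=-12.22+0.6581j, V6=0.07060+0.002514j, V7=-14.95-1.490j, V8=-21.37+0.2380j, V9=-21.38+0.2374j, V10=-3.051+0.06535j
aux → i_V1=-1.770+0.0004440j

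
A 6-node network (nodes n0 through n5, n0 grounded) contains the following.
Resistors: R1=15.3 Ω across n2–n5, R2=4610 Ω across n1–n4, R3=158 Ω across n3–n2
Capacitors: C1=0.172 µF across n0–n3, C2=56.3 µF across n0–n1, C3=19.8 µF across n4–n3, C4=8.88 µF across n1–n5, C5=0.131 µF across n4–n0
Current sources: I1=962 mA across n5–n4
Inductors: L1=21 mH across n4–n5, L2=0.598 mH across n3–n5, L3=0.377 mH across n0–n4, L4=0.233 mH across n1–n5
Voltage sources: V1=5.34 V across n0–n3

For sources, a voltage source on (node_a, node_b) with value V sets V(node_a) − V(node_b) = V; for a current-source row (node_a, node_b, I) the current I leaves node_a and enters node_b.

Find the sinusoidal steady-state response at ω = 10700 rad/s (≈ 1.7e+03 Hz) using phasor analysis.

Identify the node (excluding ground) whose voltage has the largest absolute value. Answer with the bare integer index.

4

Apply KCL at each of the 5 non-ground nodes and solve the resulting linear system.
Node n1: branches {R2, C2, C4, L4} → V_1 = 0.9496+1.148j
Node n2: branches {R1, R3} → V_2 = -1.295-1.031j
Node n3: branches {C1, L2, C3, R3, V1} → V_3 = -5.340+0.000j
Node n4: branches {I1, L1, R2, C3, L3, C5} → V_4 = 28.97+24.33j
Node n5: branches {R1, I1, L1, L2, C4, L4} → V_5 = -0.9029-1.131j
Source currents: i(V1)=5.305-6.579j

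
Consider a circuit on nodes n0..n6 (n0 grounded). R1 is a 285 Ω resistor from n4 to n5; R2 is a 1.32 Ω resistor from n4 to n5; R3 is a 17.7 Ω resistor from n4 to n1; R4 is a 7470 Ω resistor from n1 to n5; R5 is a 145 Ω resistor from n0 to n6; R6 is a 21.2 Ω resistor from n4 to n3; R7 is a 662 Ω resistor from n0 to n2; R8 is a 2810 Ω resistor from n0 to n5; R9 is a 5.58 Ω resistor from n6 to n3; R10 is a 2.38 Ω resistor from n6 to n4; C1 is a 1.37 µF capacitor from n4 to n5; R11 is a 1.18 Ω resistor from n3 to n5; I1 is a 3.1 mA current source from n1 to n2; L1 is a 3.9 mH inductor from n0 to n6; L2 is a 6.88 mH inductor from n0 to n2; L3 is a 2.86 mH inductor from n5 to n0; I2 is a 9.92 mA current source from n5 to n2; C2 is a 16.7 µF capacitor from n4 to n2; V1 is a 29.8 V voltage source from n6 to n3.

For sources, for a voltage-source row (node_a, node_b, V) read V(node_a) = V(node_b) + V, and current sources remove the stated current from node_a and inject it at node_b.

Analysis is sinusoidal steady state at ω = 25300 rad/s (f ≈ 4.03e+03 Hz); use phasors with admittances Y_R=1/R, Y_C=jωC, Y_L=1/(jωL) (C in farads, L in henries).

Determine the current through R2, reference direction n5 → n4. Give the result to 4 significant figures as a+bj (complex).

MNA unknowns: 6 node voltages V₁..V_6 plus 1 source current (V1)
R1: Y=0.003509+0.000j on G[4,5]
R2: Y=0.7576+0.000j on G[4,5]
R3: Y=0.05650+0.000j on G[4,1]
R4: Y=0.0001339+0.000j on G[1,5]
R5: Y=0.006897+0.000j on G[0,6]
R6: Y=0.04717+0.000j on G[4,3]
R7: Y=0.001511+0.000j on G[0,2]
R8: Y=0.0003559+0.000j on G[0,5]
R9: Y=0.1792+0.000j on G[6,3]
R10: Y=0.4202+0.000j on G[6,4]
C1: Y=0.000+0.03466j on G[4,5]
R11: Y=0.8475+0.000j on G[3,5]
I1: z[1]−=0.0031, z[2]+=0.0031
L1: Y=0.000-0.01013j on G[0,6]
L2: Y=0.000-0.005745j on G[0,2]
L3: Y=0.000-0.01382j on G[5,0]
I2: z[5]−=0.00992, z[2]+=0.00992
C2: Y=0.000+0.4225j on G[4,2]
V1: row V6−V3=29.8, i_V1 at 6,3
solve → V1=-2.564-2.898j, V2=-2.515-2.979j, V3=-16.96-2.652j, V4=-2.492-2.898j, V5=-10.09-2.691j, V6=12.84-2.652j
aux → i_V1=-11.84+0.04478j

-5.756+0.1573j A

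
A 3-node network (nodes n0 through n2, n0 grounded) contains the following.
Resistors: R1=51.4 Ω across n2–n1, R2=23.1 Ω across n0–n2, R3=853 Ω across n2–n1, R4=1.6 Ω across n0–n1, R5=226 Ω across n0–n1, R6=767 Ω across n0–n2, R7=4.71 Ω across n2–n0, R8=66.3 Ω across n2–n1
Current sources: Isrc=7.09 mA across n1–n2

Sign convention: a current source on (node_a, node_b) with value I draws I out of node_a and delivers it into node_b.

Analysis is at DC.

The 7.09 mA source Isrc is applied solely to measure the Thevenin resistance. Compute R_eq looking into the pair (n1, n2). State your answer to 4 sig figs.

R_eq = 4.584 Ω

Element admittances at DC:
  Y(R1) = 0.01946 S between n2,n1
  Y(R2) = 0.04329 S between n0,n2
  Y(R3) = 0.001172 S between n2,n1
  Y(R4) = 0.6250 S between n0,n1
  Y(R5) = 0.004425 S between n0,n1
  Y(R6) = 0.001304 S between n0,n2
  Y(R7) = 0.2123 S between n2,n0
  Y(R8) = 0.01508 S between n2,n1
  Isrc: injects 0.00709 A into n2 (from n1)
Assemble and solve the 2×2 MNA system:
  V(n1)=-0.009420  V(n2)=0.02308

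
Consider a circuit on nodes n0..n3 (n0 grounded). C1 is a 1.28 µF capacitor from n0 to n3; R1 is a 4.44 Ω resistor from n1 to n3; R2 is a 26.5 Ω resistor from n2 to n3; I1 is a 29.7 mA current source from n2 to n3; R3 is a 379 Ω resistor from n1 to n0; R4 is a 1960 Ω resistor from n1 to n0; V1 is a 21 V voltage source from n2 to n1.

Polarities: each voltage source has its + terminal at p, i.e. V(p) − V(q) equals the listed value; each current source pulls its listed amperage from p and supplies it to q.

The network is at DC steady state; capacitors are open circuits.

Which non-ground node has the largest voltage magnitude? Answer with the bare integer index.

Element admittances at DC:
  Y(C1) = 0.000 S between n0,n3
  Y(R1) = 0.2252 S between n1,n3
  Y(R2) = 0.03774 S between n2,n3
  I1: injects 0.0297 A into n3 (from n2)
  Y(R3) = 0.002639 S between n1,n0
  Y(R4) = 0.0005102 S between n1,n0
  V1: constraint V(n2)−V(n1) = 21
Assemble and solve the 4×4 MNA system:
  V(n1)=0.000  V(n2)=21.00  V(n3)=3.127
  i(V1)=-0.7042

2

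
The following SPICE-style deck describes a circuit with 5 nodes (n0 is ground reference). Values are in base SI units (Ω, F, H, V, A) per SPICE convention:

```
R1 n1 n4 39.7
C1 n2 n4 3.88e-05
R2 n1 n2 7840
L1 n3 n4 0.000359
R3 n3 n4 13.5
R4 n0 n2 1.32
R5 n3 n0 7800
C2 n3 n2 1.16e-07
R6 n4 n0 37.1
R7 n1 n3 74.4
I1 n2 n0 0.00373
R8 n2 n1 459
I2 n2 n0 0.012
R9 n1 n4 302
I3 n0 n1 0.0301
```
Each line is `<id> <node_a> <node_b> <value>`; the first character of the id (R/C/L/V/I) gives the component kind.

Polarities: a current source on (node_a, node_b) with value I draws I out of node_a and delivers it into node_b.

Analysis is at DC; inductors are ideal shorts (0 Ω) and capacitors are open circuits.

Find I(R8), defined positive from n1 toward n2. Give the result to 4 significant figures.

Apply KCL at each of the 4 non-ground nodes and solve the resulting linear system.
Node n1: branches {R1, R2, R7, R8, R9, I3} → V_1 = 1.602
Node n2: branches {C1, R2, R4, C2, I1, R8, I2} → V_2 = -0.01584
Node n3: branches {L1, R3, R5, C2, R7} → V_3 = 0.9736
Node n4: branches {R1, C1, L1, R3, R6, R9} → V_4 = 0.9736
Source currents: i(L1)=0.008325

0.003525 A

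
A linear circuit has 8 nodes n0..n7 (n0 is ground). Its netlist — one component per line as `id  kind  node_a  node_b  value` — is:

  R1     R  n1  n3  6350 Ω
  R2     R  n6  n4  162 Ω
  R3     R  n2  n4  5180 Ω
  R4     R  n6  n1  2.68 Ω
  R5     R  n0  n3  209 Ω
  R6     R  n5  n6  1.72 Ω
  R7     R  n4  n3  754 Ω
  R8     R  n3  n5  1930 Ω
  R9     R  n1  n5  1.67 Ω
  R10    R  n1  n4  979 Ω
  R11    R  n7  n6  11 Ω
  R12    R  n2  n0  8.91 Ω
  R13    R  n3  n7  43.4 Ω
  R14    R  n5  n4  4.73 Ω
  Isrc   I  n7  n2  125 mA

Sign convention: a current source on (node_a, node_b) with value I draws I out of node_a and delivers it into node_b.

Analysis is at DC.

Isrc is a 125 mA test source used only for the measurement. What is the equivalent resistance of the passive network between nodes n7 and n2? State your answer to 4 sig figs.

R_eq = 245.8 Ω

Apply KCL at each of the 7 non-ground nodes and solve the resulting linear system.
Node n1: branches {R1, R4, R9, R10} → V_1 = -29.49
Node n2: branches {R3, R12, Isrc} → V_2 = 1.061
Node n3: branches {R1, R5, R7, R8, R13} → V_3 = -24.89
Node n4: branches {R2, R3, R7, R10, R14} → V_4 = -29.43
Node n5: branches {R6, R8, R9, R14} → V_5 = -29.49
Node n6: branches {R2, R4, R6, R11} → V_6 = -29.50
Node n7: branches {R11, R13, Isrc} → V_7 = -29.67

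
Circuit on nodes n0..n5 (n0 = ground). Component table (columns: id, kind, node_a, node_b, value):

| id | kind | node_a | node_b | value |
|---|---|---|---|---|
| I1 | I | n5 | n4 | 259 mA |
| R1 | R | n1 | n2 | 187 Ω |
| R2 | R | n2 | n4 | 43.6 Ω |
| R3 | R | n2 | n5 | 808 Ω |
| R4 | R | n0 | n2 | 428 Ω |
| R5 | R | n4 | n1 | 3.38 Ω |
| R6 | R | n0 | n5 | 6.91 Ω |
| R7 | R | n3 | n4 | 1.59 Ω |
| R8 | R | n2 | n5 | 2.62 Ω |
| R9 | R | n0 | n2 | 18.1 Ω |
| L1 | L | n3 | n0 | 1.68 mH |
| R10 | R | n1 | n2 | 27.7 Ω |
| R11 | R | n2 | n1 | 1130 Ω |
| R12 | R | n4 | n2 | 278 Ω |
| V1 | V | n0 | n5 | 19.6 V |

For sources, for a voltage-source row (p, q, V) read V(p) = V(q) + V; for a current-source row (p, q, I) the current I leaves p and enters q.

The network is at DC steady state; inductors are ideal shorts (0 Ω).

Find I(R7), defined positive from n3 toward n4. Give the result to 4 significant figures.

0.6317 A

Apply KCL at each of the 5 non-ground nodes and solve the resulting linear system.
Node n1: branches {R1, R5, R10, R11} → V_1 = -2.758
Node n2: branches {R1, R2, R3, R4, R8, R9, R10, R11, R12} → V_2 = -15.02
Node n3: branches {R7, L1} → V_3 = 0.000
Node n4: branches {I1, R2, R5, R7, R12} → V_4 = -1.004
Node n5: branches {I1, R3, R6, R8, V1} → V_5 = -19.60
Source currents: i(L1)=-0.6317, i(V1)=-4.333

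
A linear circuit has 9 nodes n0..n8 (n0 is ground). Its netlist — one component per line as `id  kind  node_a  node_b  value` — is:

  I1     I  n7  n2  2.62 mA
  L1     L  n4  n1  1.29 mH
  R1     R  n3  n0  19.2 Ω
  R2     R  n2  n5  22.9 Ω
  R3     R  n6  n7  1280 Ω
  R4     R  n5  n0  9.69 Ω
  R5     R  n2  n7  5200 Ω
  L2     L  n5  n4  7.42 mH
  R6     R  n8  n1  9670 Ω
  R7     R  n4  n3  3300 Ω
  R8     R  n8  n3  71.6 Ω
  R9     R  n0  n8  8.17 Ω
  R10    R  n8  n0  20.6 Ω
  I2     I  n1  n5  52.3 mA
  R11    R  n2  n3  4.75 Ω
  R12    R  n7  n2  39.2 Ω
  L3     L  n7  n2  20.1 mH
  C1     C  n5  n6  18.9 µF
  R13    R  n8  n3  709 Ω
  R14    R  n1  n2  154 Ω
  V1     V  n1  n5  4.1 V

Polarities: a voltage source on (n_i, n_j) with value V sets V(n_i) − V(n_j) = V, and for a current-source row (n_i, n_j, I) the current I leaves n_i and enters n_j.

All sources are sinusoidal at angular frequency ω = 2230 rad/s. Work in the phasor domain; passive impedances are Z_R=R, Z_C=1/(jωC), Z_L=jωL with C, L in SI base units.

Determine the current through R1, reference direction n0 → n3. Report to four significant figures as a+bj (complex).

MNA unknowns: 8 node voltages V₁..V_8 plus 1 source current (V1)
I1: z[7]−=0.00262, z[2]+=0.00262
L1: Y=0.000-0.3476j on G[4,1]
R1: Y=0.05208+0.000j on G[3,0]
R2: Y=0.04367+0.000j on G[2,5]
R3: Y=0.0007813+0.000j on G[6,7]
R4: Y=0.1032+0.000j on G[5,0]
R5: Y=0.0001923+0.000j on G[2,7]
L2: Y=0.000-0.06044j on G[5,4]
R6: Y=0.0001034+0.000j on G[8,1]
R7: Y=0.0003030+0.000j on G[4,3]
R8: Y=0.01397+0.000j on G[8,3]
R9: Y=0.1224+0.000j on G[0,8]
R10: Y=0.04854+0.000j on G[8,0]
I2: z[1]−=0.0523, z[5]+=0.0523
R11: Y=0.2105+0.000j on G[2,3]
R12: Y=0.02551+0.000j on G[7,2]
L3: Y=0.000-0.02231j on G[7,2]
C1: Y=0.000+0.04215j on G[5,6]
R13: Y=0.001410+0.000j on G[8,3]
R14: Y=0.006494+0.000j on G[1,2]
V1: row V1−V5=4.1, i_V1 at 1,5
solve → V1=3.989-0.0001430j, V2=0.2151+0.0002974j, V3=0.1673+0.0002233j, V4=3.382-0.002530j, V5=-0.1109-0.0001430j, V6=-0.1118-0.005027j, V7=0.1516-0.05329j, V8=0.01601+1.834e-05j
aux → i_V1=-0.07805+0.2111j

-0.008712-1.163e-05j A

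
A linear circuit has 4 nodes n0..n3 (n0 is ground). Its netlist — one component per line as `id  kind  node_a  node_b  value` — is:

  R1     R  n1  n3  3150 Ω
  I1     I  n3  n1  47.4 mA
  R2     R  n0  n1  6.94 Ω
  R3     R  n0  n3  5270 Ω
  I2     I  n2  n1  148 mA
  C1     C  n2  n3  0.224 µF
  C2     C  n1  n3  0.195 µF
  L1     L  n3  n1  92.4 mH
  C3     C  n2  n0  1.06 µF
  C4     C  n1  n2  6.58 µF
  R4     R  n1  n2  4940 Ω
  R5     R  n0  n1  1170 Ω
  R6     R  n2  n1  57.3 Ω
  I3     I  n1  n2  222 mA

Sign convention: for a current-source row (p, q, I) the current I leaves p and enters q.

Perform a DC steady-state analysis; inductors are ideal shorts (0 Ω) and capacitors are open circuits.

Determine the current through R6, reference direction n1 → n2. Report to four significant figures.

-0.07315 A

Element admittances at DC:
  Y(R1) = 0.0003175 S between n1,n3
  I1: injects 0.0474 A into n1 (from n3)
  Y(R2) = 0.1441 S between n0,n1
  Y(R3) = 0.0001898 S between n0,n3
  I2: injects 0.148 A into n1 (from n2)
  Y(C1) = 0.000 S between n2,n3
  Y(C2) = 0.000 S between n1,n3
  L1: short n3↔n1 (DC inductor)
  Y(C3) = 0.000 S between n2,n0
  Y(C4) = 0.000 S between n1,n2
  Y(R4) = 0.0002024 S between n1,n2
  Y(R5) = 0.0008547 S between n0,n1
  Y(R6) = 0.01745 S between n2,n1
  I3: injects 0.222 A into n2 (from n1)
Assemble and solve the 4×4 MNA system:
  V(n1)=0.000  V(n2)=4.192  V(n3)=0.000
  i(L1)=-0.04740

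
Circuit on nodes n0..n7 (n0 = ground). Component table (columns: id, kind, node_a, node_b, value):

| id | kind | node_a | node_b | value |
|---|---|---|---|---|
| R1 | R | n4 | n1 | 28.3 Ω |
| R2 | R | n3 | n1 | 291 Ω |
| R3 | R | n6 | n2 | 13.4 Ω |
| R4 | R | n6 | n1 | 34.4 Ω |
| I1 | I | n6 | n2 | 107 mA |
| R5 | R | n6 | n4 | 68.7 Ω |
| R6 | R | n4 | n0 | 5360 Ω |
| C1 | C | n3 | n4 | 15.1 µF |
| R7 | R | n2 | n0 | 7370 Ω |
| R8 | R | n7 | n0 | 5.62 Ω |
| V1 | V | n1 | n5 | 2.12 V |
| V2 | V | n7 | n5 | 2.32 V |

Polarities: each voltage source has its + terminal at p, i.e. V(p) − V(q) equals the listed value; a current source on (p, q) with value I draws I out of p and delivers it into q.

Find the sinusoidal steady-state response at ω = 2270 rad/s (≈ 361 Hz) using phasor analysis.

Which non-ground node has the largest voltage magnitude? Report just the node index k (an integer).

Element admittances at ω=2270 rad/s:
  Y(R1) = 0.03534+0.000j S between n4,n1
  Y(R2) = 0.003436+0.000j S between n3,n1
  Y(R3) = 0.07463+0.000j S between n6,n2
  Y(R4) = 0.02907+0.000j S between n6,n1
  I1: injects 0.107 A into n2 (from n6)
  Y(R5) = 0.01456+0.000j S between n6,n4
  Y(R6) = 0.0001866+0.000j S between n4,n0
  Y(C1) = 0.000+0.03428j S between n3,n4
  Y(R7) = 0.0001357+0.000j S between n2,n0
  Y(R8) = 0.1779+0.000j S between n7,n0
  V1: constraint V(n1)−V(n5) = 2.12
  V2: constraint V(n7)−V(n5) = 2.32
Assemble and solve the 9×9 MNA system:
  V(n1)=-0.2007-3.391e-09j  V(n2)=1.227+8.631e-07j  V(n3)=-0.2011-3.436e-05j  V(n4)=-0.2011+2.606e-06j  V(n5)=-2.321-3.391e-09j  V(n6)=-0.2047+8.647e-07j  V(n7)=-0.0007247-3.391e-09j
  i(V1)=-0.0001290+0.000j  i(V2)=0.0001290+0.000j

5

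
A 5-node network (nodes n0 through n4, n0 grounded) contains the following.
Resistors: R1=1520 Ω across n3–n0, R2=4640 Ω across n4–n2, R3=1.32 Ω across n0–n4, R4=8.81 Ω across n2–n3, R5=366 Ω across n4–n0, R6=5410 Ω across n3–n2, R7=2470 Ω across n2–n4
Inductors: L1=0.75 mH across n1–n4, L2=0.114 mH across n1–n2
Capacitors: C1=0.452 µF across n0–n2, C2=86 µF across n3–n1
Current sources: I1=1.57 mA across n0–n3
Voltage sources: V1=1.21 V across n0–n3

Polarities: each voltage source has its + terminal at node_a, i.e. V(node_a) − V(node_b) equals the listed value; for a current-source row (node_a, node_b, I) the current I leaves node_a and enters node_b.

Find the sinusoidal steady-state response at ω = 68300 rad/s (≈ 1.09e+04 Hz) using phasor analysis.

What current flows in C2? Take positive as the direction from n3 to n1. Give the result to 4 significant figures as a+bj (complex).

-0.02570+0.003009j A

Apply KCL at each of the 4 non-ground nodes and solve the resulting linear system.
Node n1: branches {L1, L2, C2} → V_1 = -1.211-0.004375j
Node n2: branches {R2, C1, R4, R6, L2, R7} → V_2 = -1.371+0.1903j
Node n3: branches {R1, R4, R6, I1, C2, V1} → V_3 = -1.210+0.000j
Node n4: branches {R2, R3, L1, R5, R7} → V_4 = -0.002029+0.03116j
Source currents: i(V1)=-0.009784-0.01863j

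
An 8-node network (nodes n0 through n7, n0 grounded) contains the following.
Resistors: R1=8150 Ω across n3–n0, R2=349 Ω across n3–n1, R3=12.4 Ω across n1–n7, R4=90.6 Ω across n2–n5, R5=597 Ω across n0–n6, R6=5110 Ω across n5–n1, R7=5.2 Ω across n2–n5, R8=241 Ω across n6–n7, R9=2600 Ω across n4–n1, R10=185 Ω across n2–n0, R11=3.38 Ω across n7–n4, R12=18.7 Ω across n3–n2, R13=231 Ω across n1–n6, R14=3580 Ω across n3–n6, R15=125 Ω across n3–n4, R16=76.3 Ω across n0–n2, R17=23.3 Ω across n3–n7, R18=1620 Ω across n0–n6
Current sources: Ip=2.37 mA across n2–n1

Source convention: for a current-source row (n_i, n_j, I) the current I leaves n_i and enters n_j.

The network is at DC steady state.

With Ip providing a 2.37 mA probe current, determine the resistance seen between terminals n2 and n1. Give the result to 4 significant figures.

R_eq = 44.55 Ω

Element admittances at DC:
  Y(R1) = 0.0001227 S between n3,n0
  Y(R2) = 0.002865 S between n3,n1
  Y(R3) = 0.08065 S between n1,n7
  Y(R4) = 0.01104 S between n2,n5
  Y(R5) = 0.001675 S between n0,n6
  Y(R6) = 0.0001957 S between n5,n1
  Y(R7) = 0.1923 S between n2,n5
  Y(R8) = 0.004149 S between n6,n7
  Y(R9) = 0.0003846 S between n4,n1
  Y(R10) = 0.005405 S between n2,n0
  Y(R11) = 0.2959 S between n7,n4
  Y(R12) = 0.05348 S between n3,n2
  Y(R13) = 0.004329 S between n1,n6
  Y(R14) = 0.0002793 S between n3,n6
  Y(R15) = 0.008000 S between n3,n4
  Y(R16) = 0.01311 S between n0,n2
  Y(R17) = 0.04292 S between n3,n7
  Y(R18) = 0.0006173 S between n0,n6
  Ip: injects 0.00237 A into n1 (from n2)
Assemble and solve the 7×7 MNA system:
  V(n1)=0.09719  V(n2)=-0.008389  V(n3)=0.03264  V(n4)=0.07114  V(n5)=-0.008287  V(n6)=0.06599  V(n7)=0.07215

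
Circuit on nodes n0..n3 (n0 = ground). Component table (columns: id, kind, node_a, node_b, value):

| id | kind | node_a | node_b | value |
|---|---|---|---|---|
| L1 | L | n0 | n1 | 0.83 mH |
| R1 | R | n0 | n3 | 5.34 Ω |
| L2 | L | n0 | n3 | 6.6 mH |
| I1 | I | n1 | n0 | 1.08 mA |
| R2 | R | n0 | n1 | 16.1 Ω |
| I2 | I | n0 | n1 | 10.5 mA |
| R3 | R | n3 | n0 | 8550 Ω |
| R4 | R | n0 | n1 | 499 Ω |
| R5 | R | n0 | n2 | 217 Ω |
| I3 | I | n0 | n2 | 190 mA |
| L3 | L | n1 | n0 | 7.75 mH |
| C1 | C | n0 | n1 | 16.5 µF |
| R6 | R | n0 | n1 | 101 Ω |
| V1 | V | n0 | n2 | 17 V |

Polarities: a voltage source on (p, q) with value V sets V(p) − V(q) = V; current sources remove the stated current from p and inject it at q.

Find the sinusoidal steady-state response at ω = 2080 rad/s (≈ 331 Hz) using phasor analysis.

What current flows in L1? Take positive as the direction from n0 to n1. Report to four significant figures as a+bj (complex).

Element admittances at ω=2080 rad/s:
  Y(L1) = 0.000-0.5792j S between n0,n1
  Y(R1) = 0.1873+0.000j S between n0,n3
  Y(L2) = 0.000-0.07284j S between n0,n3
  I1: injects 0.00108 A into n0 (from n1)
  Y(R2) = 0.06211+0.000j S between n0,n1
  I2: injects 0.0105 A into n1 (from n0)
  Y(R3) = 0.0001170+0.000j S between n3,n0
  Y(R4) = 0.002004+0.000j S between n0,n1
  Y(R5) = 0.004608+0.000j S between n0,n2
  I3: injects 0.19 A into n2 (from n0)
  Y(L3) = 0.000-0.06203j S between n1,n0
  Y(C1) = 0.000+0.03432j S between n0,n1
  Y(R6) = 0.009901+0.000j S between n0,n1
  V1: constraint V(n0)−V(n2) = 17
Assemble and solve the 4×4 MNA system:
  V(n1)=0.001865+0.01529j  V(n2)=-17.00+0.000j  V(n3)=0.000+0.000j
  i(V1)=-0.2683+0.000j

-0.008858+0.001080j A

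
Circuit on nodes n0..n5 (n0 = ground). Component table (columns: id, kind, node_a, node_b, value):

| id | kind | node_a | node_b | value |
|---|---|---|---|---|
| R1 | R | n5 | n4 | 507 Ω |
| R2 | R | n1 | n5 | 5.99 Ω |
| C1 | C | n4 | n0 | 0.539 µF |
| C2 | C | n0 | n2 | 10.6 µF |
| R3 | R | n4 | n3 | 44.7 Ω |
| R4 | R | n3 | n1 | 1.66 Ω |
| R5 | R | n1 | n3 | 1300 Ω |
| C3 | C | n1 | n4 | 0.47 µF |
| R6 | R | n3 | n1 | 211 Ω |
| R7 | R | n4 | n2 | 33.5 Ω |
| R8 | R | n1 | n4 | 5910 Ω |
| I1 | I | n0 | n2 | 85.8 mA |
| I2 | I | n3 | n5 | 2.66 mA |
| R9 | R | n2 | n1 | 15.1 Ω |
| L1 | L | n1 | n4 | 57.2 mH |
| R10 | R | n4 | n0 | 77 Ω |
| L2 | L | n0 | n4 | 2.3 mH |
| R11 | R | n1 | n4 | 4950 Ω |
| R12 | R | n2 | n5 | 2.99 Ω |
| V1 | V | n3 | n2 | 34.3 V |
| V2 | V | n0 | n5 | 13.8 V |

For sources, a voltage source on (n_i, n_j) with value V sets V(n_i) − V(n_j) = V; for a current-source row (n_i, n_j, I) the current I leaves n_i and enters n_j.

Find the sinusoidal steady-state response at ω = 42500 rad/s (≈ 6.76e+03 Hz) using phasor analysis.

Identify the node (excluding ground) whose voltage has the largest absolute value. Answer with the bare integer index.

Element admittances at ω=42500 rad/s:
  Y(R1) = 0.001972+0.000j S between n5,n4
  Y(R2) = 0.1669+0.000j S between n1,n5
  Y(C1) = 0.000+0.02291j S between n4,n0
  Y(C2) = 0.000+0.4505j S between n0,n2
  Y(R3) = 0.02237+0.000j S between n4,n3
  Y(R4) = 0.6024+0.000j S between n3,n1
  Y(R5) = 0.0007692+0.000j S between n1,n3
  Y(C3) = 0.000+0.01997j S between n1,n4
  Y(R6) = 0.004739+0.000j S between n3,n1
  Y(R7) = 0.02985+0.000j S between n4,n2
  Y(R8) = 0.0001692+0.000j S between n1,n4
  I1: injects 0.0858 A into n2 (from n0)
  I2: injects 0.00266 A into n5 (from n3)
  Y(R9) = 0.06623+0.000j S between n2,n1
  Y(L1) = 0.000-0.0004114j S between n1,n4
  Y(R10) = 0.01299+0.000j S between n4,n0
  Y(L2) = 0.000-0.01023j S between n0,n4
  Y(R11) = 0.0002020+0.000j S between n1,n4
  Y(R12) = 0.3344+0.000j S between n2,n5
  V1: constraint V(n3)−V(n2) = 34.3
  V2: constraint V(n0)−V(n5) = 13.8
Assemble and solve the 7×7 MNA system:
  V(n1)=12.55+8.610j  V(n2)=-11.80+10.98j  V(n3)=22.50+10.98j  V(n4)=4.251+10.14j  V(n5)=-13.80+0.000j
  i(V1)=-6.457-1.461j  i(V2)=-5.107-5.130j

3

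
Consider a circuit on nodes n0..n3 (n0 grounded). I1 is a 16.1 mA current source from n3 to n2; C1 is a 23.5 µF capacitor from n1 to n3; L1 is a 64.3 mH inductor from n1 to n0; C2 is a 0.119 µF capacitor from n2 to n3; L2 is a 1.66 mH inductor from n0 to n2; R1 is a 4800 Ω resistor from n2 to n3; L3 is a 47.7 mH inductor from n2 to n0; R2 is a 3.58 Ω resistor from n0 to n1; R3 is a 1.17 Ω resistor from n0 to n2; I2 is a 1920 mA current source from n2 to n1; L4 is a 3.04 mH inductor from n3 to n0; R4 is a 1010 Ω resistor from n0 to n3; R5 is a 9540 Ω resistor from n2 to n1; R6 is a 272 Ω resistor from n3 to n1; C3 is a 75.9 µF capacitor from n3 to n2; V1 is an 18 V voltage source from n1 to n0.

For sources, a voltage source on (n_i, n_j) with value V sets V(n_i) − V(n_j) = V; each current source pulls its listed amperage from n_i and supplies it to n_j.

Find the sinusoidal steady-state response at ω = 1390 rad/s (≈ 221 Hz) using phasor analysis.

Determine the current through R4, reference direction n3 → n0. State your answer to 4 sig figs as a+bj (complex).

-0.003717+0.002020j A

MNA unknowns: 3 node voltages V₁..V_3 plus 1 source current (V1)
I1: z[3]−=0.0161, z[2]+=0.0161
C1: Y=0.000+0.03266j on G[1,3]
L1: Y=0.000-0.01119j on G[1,0]
C2: Y=0.000+0.0001654j on G[2,3]
L2: Y=0.000-0.4334j on G[0,2]
R1: Y=0.0002083+0.000j on G[2,3]
L3: Y=0.000-0.01508j on G[2,0]
R2: Y=0.2793+0.000j on G[0,1]
R3: Y=0.8547+0.000j on G[0,2]
I2: z[2]−=1.92, z[1]+=1.92
L4: Y=0.000-0.2367j on G[3,0]
R4: Y=0.0009901+0.000j on G[0,3]
R5: Y=0.0001048+0.000j on G[2,1]
R6: Y=0.003676+0.000j on G[3,1]
C3: Y=0.000+0.1055j on G[3,2]
V1: row V1−V0=18, i_V1 at 1,0
solve → V1=18.00+0.000j, V2=-1.974-1.255j, V3=-3.754+2.040j
aux → i_V1=-3.257-0.5018j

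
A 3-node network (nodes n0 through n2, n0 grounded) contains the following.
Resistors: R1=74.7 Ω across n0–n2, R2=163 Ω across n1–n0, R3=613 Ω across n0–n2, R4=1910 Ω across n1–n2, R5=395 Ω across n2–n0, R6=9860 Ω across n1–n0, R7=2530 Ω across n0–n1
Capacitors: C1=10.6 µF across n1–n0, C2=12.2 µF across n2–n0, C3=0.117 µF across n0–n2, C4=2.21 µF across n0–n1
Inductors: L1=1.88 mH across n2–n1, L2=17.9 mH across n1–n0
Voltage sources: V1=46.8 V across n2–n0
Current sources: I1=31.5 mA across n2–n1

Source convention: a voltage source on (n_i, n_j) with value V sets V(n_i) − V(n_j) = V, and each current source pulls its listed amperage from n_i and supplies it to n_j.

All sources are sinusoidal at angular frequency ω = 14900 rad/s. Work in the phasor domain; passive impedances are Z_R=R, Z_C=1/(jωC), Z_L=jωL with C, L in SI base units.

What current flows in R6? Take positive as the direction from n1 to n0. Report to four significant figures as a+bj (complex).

-0.001115-9.019e-05j A

Apply KCL at each of the 2 non-ground nodes and solve the resulting linear system.
Node n1: branches {C1, R2, R4, R6, R7, L1, L2, C4, I1} → V_1 = -10.99-0.8892j
Node n2: branches {R1, R3, C2, R4, R5, L1, C3, V1, I1} → V_2 = 46.80+0.000j
Source currents: i(V1)=-0.9148-6.526j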